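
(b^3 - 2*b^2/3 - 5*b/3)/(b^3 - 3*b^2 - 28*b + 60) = b*(3*b^2 - 2*b - 5)/(3*(b^3 - 3*b^2 - 28*b + 60))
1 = 1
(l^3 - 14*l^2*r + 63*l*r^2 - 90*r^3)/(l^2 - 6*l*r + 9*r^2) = (-l^2 + 11*l*r - 30*r^2)/(-l + 3*r)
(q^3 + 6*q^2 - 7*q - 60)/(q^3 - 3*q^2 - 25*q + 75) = (q + 4)/(q - 5)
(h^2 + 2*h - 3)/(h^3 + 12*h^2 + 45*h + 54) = (h - 1)/(h^2 + 9*h + 18)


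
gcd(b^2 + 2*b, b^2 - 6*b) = b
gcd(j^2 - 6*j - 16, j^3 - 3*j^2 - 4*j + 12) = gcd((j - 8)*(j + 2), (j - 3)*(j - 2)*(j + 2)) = j + 2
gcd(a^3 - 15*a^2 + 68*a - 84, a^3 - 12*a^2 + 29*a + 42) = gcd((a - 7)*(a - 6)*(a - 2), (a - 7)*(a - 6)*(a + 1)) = a^2 - 13*a + 42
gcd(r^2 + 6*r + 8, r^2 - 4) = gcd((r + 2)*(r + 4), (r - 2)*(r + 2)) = r + 2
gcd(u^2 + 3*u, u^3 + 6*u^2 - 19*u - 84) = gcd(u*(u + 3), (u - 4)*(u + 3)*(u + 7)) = u + 3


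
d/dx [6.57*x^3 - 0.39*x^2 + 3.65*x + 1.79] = 19.71*x^2 - 0.78*x + 3.65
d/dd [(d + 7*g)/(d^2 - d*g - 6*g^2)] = (d^2 - d*g - 6*g^2 - (d + 7*g)*(2*d - g))/(-d^2 + d*g + 6*g^2)^2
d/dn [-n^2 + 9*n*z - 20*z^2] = -2*n + 9*z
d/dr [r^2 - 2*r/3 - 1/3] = 2*r - 2/3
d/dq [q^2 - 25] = 2*q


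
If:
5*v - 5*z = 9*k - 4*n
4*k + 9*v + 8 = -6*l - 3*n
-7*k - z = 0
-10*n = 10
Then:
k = -z/7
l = -107*z/105 - 61/30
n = -1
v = 26*z/35 + 4/5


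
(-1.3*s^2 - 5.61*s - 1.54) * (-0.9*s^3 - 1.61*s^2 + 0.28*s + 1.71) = 1.17*s^5 + 7.142*s^4 + 10.0541*s^3 - 1.3144*s^2 - 10.0243*s - 2.6334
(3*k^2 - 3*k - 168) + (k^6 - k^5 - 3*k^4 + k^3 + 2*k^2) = k^6 - k^5 - 3*k^4 + k^3 + 5*k^2 - 3*k - 168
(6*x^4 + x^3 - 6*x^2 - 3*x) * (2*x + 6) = 12*x^5 + 38*x^4 - 6*x^3 - 42*x^2 - 18*x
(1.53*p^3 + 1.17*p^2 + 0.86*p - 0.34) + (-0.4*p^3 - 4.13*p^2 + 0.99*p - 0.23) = 1.13*p^3 - 2.96*p^2 + 1.85*p - 0.57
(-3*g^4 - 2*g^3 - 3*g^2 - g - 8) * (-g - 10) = 3*g^5 + 32*g^4 + 23*g^3 + 31*g^2 + 18*g + 80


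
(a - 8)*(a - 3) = a^2 - 11*a + 24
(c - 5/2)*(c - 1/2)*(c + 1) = c^3 - 2*c^2 - 7*c/4 + 5/4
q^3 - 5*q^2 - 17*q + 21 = (q - 7)*(q - 1)*(q + 3)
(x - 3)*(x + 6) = x^2 + 3*x - 18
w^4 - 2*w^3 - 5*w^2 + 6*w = w*(w - 3)*(w - 1)*(w + 2)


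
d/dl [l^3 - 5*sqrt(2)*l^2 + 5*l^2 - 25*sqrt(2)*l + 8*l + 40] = 3*l^2 - 10*sqrt(2)*l + 10*l - 25*sqrt(2) + 8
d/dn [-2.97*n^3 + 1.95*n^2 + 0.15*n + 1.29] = -8.91*n^2 + 3.9*n + 0.15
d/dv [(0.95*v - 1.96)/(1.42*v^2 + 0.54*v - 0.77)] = (-1.349*v^2 + 5.5664*v + 0.3269)/(2.0164*v^4 + 1.5336*v^3 - 1.8952*v^2 - 0.8316*v + 0.5929)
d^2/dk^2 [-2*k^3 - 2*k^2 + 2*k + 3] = -12*k - 4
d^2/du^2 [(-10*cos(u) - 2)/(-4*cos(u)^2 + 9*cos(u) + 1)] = 2*(180*(1 - cos(2*u))^2*cos(u) + 61*(1 - cos(2*u))^2 - 59*cos(u) + 222*cos(2*u) + 123*cos(3*u) - 40*cos(5*u) - 102)/(9*cos(u) - 2*cos(2*u) - 1)^3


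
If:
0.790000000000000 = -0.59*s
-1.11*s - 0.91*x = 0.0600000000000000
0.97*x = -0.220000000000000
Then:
No Solution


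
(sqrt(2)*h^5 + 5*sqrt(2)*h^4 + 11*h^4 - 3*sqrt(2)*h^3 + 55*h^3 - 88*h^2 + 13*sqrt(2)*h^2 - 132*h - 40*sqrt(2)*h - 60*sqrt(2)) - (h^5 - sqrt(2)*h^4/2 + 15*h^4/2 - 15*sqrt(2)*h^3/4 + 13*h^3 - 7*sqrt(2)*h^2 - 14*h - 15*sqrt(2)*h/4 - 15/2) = -h^5 + sqrt(2)*h^5 + 7*h^4/2 + 11*sqrt(2)*h^4/2 + 3*sqrt(2)*h^3/4 + 42*h^3 - 88*h^2 + 20*sqrt(2)*h^2 - 118*h - 145*sqrt(2)*h/4 - 60*sqrt(2) + 15/2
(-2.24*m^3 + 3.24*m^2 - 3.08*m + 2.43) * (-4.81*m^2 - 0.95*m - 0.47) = 10.7744*m^5 - 13.4564*m^4 + 12.7896*m^3 - 10.2851*m^2 - 0.8609*m - 1.1421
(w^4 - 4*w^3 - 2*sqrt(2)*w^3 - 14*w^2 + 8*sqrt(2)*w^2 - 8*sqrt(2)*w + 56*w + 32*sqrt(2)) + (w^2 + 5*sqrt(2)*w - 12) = w^4 - 4*w^3 - 2*sqrt(2)*w^3 - 13*w^2 + 8*sqrt(2)*w^2 - 3*sqrt(2)*w + 56*w - 12 + 32*sqrt(2)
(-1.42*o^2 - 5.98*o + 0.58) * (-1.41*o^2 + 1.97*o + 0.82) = 2.0022*o^4 + 5.6344*o^3 - 13.7628*o^2 - 3.761*o + 0.4756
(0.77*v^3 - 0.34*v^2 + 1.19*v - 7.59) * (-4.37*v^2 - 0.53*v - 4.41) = -3.3649*v^5 + 1.0777*v^4 - 8.4158*v^3 + 34.037*v^2 - 1.2252*v + 33.4719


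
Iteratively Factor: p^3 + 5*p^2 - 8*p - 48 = (p + 4)*(p^2 + p - 12) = (p - 3)*(p + 4)*(p + 4)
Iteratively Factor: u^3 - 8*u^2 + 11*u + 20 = (u + 1)*(u^2 - 9*u + 20) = (u - 5)*(u + 1)*(u - 4)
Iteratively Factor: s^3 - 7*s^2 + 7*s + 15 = (s - 3)*(s^2 - 4*s - 5) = (s - 5)*(s - 3)*(s + 1)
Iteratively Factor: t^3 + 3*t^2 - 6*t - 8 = (t + 1)*(t^2 + 2*t - 8) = (t + 1)*(t + 4)*(t - 2)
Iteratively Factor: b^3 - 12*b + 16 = (b - 2)*(b^2 + 2*b - 8) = (b - 2)^2*(b + 4)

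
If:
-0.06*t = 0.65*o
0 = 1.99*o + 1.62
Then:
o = -0.81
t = 8.82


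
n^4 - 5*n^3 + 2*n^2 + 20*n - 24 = (n - 3)*(n - 2)^2*(n + 2)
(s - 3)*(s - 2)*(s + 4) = s^3 - s^2 - 14*s + 24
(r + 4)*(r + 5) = r^2 + 9*r + 20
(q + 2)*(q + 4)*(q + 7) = q^3 + 13*q^2 + 50*q + 56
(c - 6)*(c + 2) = c^2 - 4*c - 12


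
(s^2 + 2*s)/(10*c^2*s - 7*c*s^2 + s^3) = (s + 2)/(10*c^2 - 7*c*s + s^2)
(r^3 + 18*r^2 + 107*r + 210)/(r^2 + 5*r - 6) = (r^2 + 12*r + 35)/(r - 1)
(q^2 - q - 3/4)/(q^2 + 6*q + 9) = (q^2 - q - 3/4)/(q^2 + 6*q + 9)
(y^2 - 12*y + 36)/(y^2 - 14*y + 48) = (y - 6)/(y - 8)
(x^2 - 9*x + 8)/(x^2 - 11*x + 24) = (x - 1)/(x - 3)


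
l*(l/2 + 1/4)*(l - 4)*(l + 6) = l^4/2 + 5*l^3/4 - 23*l^2/2 - 6*l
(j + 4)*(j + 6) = j^2 + 10*j + 24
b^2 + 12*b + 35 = (b + 5)*(b + 7)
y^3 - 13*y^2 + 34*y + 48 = (y - 8)*(y - 6)*(y + 1)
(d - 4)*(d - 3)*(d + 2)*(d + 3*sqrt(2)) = d^4 - 5*d^3 + 3*sqrt(2)*d^3 - 15*sqrt(2)*d^2 - 2*d^2 - 6*sqrt(2)*d + 24*d + 72*sqrt(2)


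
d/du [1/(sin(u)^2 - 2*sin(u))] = 2*(1 - sin(u))*cos(u)/((sin(u) - 2)^2*sin(u)^2)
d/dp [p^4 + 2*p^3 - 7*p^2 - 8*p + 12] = 4*p^3 + 6*p^2 - 14*p - 8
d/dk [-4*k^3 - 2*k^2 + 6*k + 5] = -12*k^2 - 4*k + 6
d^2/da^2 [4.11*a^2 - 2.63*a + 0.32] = 8.22000000000000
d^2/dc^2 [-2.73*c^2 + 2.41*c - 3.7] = -5.46000000000000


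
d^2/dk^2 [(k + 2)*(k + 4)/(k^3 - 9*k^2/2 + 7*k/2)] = 4*(4*k^6 + 72*k^5 - 174*k^4 - 687*k^3 + 2280*k^2 - 1512*k + 392)/(k^3*(8*k^6 - 108*k^5 + 570*k^4 - 1485*k^3 + 1995*k^2 - 1323*k + 343))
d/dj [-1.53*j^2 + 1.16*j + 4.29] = 1.16 - 3.06*j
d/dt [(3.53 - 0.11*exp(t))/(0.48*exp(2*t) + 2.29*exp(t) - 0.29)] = (0.0528*exp(2*t) - 3.3888*exp(t) - 8.0518)*exp(t)/(0.2304*exp(4*t) + 2.1984*exp(3*t) + 4.9657*exp(2*t) - 1.3282*exp(t) + 0.0841)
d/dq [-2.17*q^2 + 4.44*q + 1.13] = 4.44 - 4.34*q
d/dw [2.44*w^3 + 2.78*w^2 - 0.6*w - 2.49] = 7.32*w^2 + 5.56*w - 0.6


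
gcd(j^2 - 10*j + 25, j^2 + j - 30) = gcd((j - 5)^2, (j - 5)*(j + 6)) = j - 5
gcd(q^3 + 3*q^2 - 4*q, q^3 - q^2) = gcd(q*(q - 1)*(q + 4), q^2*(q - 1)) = q^2 - q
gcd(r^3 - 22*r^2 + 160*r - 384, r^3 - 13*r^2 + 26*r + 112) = r - 8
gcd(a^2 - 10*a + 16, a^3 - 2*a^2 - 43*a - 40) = a - 8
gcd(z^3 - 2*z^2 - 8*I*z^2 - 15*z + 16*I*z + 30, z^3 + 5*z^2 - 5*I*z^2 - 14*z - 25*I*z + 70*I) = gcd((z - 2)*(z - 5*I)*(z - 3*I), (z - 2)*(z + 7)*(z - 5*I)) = z^2 + z*(-2 - 5*I) + 10*I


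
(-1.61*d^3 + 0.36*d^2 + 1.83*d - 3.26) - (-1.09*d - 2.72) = -1.61*d^3 + 0.36*d^2 + 2.92*d - 0.54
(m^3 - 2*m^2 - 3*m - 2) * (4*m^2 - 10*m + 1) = 4*m^5 - 18*m^4 + 9*m^3 + 20*m^2 + 17*m - 2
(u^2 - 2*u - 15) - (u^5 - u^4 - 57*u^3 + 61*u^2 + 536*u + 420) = -u^5 + u^4 + 57*u^3 - 60*u^2 - 538*u - 435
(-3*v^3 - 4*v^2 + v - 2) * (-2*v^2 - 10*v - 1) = 6*v^5 + 38*v^4 + 41*v^3 - 2*v^2 + 19*v + 2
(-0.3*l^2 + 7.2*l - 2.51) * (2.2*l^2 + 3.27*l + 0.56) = -0.66*l^4 + 14.859*l^3 + 17.854*l^2 - 4.1757*l - 1.4056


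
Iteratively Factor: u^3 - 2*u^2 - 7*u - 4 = (u + 1)*(u^2 - 3*u - 4) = (u - 4)*(u + 1)*(u + 1)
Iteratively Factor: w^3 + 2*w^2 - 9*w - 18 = (w + 2)*(w^2 - 9) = (w + 2)*(w + 3)*(w - 3)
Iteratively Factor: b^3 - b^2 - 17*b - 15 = (b + 1)*(b^2 - 2*b - 15) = (b - 5)*(b + 1)*(b + 3)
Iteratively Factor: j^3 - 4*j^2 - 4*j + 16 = (j - 2)*(j^2 - 2*j - 8) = (j - 2)*(j + 2)*(j - 4)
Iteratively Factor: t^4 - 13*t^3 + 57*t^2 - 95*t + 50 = (t - 1)*(t^3 - 12*t^2 + 45*t - 50) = (t - 2)*(t - 1)*(t^2 - 10*t + 25) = (t - 5)*(t - 2)*(t - 1)*(t - 5)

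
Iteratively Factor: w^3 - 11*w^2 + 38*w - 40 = (w - 2)*(w^2 - 9*w + 20) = (w - 5)*(w - 2)*(w - 4)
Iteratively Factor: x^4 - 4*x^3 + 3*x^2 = (x)*(x^3 - 4*x^2 + 3*x) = x^2*(x^2 - 4*x + 3) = x^2*(x - 1)*(x - 3)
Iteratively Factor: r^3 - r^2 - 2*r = (r - 2)*(r^2 + r) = (r - 2)*(r + 1)*(r)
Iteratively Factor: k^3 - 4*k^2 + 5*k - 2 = (k - 1)*(k^2 - 3*k + 2) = (k - 2)*(k - 1)*(k - 1)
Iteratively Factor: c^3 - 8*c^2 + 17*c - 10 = (c - 1)*(c^2 - 7*c + 10) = (c - 5)*(c - 1)*(c - 2)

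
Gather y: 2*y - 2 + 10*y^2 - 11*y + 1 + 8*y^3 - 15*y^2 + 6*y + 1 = 8*y^3 - 5*y^2 - 3*y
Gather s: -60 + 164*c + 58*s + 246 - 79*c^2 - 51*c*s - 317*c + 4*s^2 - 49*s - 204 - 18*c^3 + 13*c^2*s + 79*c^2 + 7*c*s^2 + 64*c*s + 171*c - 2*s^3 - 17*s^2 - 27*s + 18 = -18*c^3 + 18*c - 2*s^3 + s^2*(7*c - 13) + s*(13*c^2 + 13*c - 18)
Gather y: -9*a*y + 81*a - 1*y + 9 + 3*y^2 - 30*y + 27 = 81*a + 3*y^2 + y*(-9*a - 31) + 36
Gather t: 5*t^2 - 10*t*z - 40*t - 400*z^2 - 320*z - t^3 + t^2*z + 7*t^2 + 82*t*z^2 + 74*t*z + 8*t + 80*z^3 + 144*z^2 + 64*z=-t^3 + t^2*(z + 12) + t*(82*z^2 + 64*z - 32) + 80*z^3 - 256*z^2 - 256*z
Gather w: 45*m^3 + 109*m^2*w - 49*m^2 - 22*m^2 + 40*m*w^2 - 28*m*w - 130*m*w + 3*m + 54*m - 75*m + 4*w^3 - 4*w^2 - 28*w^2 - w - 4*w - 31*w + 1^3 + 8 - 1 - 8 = 45*m^3 - 71*m^2 - 18*m + 4*w^3 + w^2*(40*m - 32) + w*(109*m^2 - 158*m - 36)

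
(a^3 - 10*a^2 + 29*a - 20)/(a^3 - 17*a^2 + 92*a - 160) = (a - 1)/(a - 8)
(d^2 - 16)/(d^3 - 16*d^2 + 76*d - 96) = (d^2 - 16)/(d^3 - 16*d^2 + 76*d - 96)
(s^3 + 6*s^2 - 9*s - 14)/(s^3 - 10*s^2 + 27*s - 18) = (s^3 + 6*s^2 - 9*s - 14)/(s^3 - 10*s^2 + 27*s - 18)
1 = 1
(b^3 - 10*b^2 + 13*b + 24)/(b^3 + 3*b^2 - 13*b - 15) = (b - 8)/(b + 5)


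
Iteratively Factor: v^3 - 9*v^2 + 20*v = (v - 4)*(v^2 - 5*v) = v*(v - 4)*(v - 5)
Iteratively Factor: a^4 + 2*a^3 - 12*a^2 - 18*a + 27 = (a + 3)*(a^3 - a^2 - 9*a + 9) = (a - 1)*(a + 3)*(a^2 - 9) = (a - 3)*(a - 1)*(a + 3)*(a + 3)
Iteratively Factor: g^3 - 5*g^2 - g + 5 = (g + 1)*(g^2 - 6*g + 5) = (g - 5)*(g + 1)*(g - 1)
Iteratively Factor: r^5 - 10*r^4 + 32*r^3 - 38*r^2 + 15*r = (r - 1)*(r^4 - 9*r^3 + 23*r^2 - 15*r) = (r - 3)*(r - 1)*(r^3 - 6*r^2 + 5*r) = r*(r - 3)*(r - 1)*(r^2 - 6*r + 5) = r*(r - 5)*(r - 3)*(r - 1)*(r - 1)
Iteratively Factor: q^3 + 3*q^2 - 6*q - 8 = (q + 1)*(q^2 + 2*q - 8) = (q + 1)*(q + 4)*(q - 2)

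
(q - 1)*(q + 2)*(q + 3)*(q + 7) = q^4 + 11*q^3 + 29*q^2 + q - 42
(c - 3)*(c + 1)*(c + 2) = c^3 - 7*c - 6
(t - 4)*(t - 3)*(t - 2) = t^3 - 9*t^2 + 26*t - 24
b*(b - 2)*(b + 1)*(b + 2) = b^4 + b^3 - 4*b^2 - 4*b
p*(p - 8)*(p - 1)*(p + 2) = p^4 - 7*p^3 - 10*p^2 + 16*p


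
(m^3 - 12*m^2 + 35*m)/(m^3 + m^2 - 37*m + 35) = m*(m - 7)/(m^2 + 6*m - 7)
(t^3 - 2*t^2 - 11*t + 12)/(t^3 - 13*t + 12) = (t^2 - t - 12)/(t^2 + t - 12)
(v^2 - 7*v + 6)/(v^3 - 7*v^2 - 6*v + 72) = (v - 1)/(v^2 - v - 12)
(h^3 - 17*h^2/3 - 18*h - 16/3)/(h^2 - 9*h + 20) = (3*h^3 - 17*h^2 - 54*h - 16)/(3*(h^2 - 9*h + 20))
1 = 1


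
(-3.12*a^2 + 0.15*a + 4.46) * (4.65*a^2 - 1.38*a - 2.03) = -14.508*a^4 + 5.0031*a^3 + 26.8656*a^2 - 6.4593*a - 9.0538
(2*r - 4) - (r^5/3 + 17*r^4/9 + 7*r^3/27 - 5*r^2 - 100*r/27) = -r^5/3 - 17*r^4/9 - 7*r^3/27 + 5*r^2 + 154*r/27 - 4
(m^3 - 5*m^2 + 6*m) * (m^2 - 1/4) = m^5 - 5*m^4 + 23*m^3/4 + 5*m^2/4 - 3*m/2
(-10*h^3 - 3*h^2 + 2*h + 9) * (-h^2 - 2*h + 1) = 10*h^5 + 23*h^4 - 6*h^3 - 16*h^2 - 16*h + 9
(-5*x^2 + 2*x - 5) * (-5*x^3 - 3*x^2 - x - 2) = 25*x^5 + 5*x^4 + 24*x^3 + 23*x^2 + x + 10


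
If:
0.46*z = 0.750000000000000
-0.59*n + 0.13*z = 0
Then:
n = 0.36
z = 1.63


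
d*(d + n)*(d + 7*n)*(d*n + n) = d^4*n + 8*d^3*n^2 + d^3*n + 7*d^2*n^3 + 8*d^2*n^2 + 7*d*n^3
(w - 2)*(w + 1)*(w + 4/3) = w^3 + w^2/3 - 10*w/3 - 8/3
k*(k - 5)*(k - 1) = k^3 - 6*k^2 + 5*k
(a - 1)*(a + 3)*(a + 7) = a^3 + 9*a^2 + 11*a - 21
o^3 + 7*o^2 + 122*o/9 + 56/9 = (o + 2/3)*(o + 7/3)*(o + 4)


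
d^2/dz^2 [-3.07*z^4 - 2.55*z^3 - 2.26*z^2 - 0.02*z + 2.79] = -36.84*z^2 - 15.3*z - 4.52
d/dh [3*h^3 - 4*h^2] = h*(9*h - 8)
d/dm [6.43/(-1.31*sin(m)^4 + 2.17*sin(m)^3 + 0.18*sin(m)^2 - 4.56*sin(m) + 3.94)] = (33.6932*sin(m)^3 - 41.8593*sin(m)^2 - 2.3148*sin(m) + 29.3208)*cos(m)/(-1.31*sin(m)^4 + 2.17*sin(m)^3 + 0.18*sin(m)^2 - 4.56*sin(m) + 3.94)^2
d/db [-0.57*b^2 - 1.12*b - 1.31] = -1.14*b - 1.12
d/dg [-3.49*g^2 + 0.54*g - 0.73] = 0.54 - 6.98*g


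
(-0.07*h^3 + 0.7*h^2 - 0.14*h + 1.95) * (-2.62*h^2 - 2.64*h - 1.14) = 0.1834*h^5 - 1.6492*h^4 - 1.4014*h^3 - 5.5374*h^2 - 4.9884*h - 2.223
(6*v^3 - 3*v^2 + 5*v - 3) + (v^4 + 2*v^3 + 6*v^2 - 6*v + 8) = v^4 + 8*v^3 + 3*v^2 - v + 5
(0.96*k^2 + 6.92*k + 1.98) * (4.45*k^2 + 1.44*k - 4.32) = 4.272*k^4 + 32.1764*k^3 + 14.6286*k^2 - 27.0432*k - 8.5536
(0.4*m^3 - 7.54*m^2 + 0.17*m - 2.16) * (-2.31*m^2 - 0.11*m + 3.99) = -0.924*m^5 + 17.3734*m^4 + 2.0327*m^3 - 25.1137*m^2 + 0.9159*m - 8.6184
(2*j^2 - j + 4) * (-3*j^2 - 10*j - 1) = -6*j^4 - 17*j^3 - 4*j^2 - 39*j - 4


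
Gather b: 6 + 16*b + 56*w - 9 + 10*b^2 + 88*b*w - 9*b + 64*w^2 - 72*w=10*b^2 + b*(88*w + 7) + 64*w^2 - 16*w - 3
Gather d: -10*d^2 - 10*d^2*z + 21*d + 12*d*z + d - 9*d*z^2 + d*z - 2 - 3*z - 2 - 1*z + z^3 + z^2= d^2*(-10*z - 10) + d*(-9*z^2 + 13*z + 22) + z^3 + z^2 - 4*z - 4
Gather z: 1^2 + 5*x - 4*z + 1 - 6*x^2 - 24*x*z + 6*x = -6*x^2 + 11*x + z*(-24*x - 4) + 2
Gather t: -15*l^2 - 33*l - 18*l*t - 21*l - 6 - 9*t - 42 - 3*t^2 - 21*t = -15*l^2 - 54*l - 3*t^2 + t*(-18*l - 30) - 48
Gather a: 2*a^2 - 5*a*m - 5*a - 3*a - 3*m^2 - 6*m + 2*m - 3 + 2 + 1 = 2*a^2 + a*(-5*m - 8) - 3*m^2 - 4*m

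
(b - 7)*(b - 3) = b^2 - 10*b + 21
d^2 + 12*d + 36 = (d + 6)^2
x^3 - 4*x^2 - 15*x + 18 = (x - 6)*(x - 1)*(x + 3)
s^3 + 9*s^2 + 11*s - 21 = (s - 1)*(s + 3)*(s + 7)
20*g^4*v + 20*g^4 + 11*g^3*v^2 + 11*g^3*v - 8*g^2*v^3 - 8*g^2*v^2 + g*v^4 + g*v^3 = (-5*g + v)*(-4*g + v)*(g + v)*(g*v + g)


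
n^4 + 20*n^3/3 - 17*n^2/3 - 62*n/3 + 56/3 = (n - 4/3)*(n - 1)*(n + 2)*(n + 7)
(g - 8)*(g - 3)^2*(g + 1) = g^4 - 13*g^3 + 43*g^2 - 15*g - 72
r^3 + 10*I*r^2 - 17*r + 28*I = (r - I)*(r + 4*I)*(r + 7*I)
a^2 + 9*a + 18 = (a + 3)*(a + 6)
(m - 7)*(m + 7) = m^2 - 49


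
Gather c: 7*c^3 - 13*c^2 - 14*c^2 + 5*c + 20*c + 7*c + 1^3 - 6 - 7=7*c^3 - 27*c^2 + 32*c - 12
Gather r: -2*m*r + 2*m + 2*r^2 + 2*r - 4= 2*m + 2*r^2 + r*(2 - 2*m) - 4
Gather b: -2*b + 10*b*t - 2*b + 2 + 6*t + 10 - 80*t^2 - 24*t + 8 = b*(10*t - 4) - 80*t^2 - 18*t + 20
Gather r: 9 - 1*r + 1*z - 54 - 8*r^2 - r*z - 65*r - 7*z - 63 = -8*r^2 + r*(-z - 66) - 6*z - 108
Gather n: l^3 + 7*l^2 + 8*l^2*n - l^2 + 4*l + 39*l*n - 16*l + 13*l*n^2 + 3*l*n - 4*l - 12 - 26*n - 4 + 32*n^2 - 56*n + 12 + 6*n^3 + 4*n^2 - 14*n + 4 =l^3 + 6*l^2 - 16*l + 6*n^3 + n^2*(13*l + 36) + n*(8*l^2 + 42*l - 96)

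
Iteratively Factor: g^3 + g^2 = (g)*(g^2 + g) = g^2*(g + 1)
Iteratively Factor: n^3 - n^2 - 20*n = (n)*(n^2 - n - 20) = n*(n - 5)*(n + 4)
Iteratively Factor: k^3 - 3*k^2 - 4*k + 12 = (k - 3)*(k^2 - 4) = (k - 3)*(k - 2)*(k + 2)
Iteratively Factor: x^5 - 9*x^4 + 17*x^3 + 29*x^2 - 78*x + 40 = (x - 1)*(x^4 - 8*x^3 + 9*x^2 + 38*x - 40) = (x - 1)*(x + 2)*(x^3 - 10*x^2 + 29*x - 20) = (x - 4)*(x - 1)*(x + 2)*(x^2 - 6*x + 5) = (x - 5)*(x - 4)*(x - 1)*(x + 2)*(x - 1)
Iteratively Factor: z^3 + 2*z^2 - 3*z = (z)*(z^2 + 2*z - 3) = z*(z - 1)*(z + 3)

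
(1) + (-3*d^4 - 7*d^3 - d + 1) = -3*d^4 - 7*d^3 - d + 2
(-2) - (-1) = -1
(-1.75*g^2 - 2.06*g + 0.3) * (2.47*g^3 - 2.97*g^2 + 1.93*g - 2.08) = -4.3225*g^5 + 0.1093*g^4 + 3.4817*g^3 - 1.2268*g^2 + 4.8638*g - 0.624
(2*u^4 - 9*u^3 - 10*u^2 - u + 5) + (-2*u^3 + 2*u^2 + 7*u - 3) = 2*u^4 - 11*u^3 - 8*u^2 + 6*u + 2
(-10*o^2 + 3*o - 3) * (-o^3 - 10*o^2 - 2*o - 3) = 10*o^5 + 97*o^4 - 7*o^3 + 54*o^2 - 3*o + 9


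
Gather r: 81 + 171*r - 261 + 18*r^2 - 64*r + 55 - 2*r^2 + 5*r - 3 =16*r^2 + 112*r - 128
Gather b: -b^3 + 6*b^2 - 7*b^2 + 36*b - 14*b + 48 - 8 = -b^3 - b^2 + 22*b + 40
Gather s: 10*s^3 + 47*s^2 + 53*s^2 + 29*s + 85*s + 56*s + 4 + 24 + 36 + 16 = 10*s^3 + 100*s^2 + 170*s + 80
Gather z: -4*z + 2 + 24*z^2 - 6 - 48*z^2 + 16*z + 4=-24*z^2 + 12*z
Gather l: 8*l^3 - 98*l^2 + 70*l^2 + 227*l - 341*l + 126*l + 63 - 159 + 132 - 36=8*l^3 - 28*l^2 + 12*l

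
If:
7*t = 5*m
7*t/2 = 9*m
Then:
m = 0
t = 0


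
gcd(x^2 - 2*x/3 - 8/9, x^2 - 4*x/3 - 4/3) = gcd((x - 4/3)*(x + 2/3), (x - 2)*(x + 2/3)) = x + 2/3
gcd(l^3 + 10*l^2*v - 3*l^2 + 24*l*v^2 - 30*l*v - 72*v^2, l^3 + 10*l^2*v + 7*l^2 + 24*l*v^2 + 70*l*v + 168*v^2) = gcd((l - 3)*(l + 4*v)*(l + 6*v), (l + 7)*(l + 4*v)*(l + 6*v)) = l^2 + 10*l*v + 24*v^2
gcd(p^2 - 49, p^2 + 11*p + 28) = p + 7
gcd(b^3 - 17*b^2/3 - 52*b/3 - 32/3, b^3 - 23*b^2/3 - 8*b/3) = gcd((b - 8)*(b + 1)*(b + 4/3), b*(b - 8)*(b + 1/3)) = b - 8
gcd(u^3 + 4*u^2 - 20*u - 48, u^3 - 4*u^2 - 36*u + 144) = u^2 + 2*u - 24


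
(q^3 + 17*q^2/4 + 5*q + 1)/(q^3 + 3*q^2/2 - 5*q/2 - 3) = (4*q^2 + 9*q + 2)/(2*(2*q^2 - q - 3))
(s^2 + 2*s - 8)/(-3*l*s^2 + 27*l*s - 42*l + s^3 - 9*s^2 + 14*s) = (s + 4)/(-3*l*s + 21*l + s^2 - 7*s)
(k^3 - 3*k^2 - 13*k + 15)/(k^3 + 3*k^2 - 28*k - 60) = (k^2 + 2*k - 3)/(k^2 + 8*k + 12)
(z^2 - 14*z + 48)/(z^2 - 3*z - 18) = (z - 8)/(z + 3)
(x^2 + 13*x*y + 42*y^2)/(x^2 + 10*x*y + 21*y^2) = (x + 6*y)/(x + 3*y)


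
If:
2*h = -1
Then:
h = -1/2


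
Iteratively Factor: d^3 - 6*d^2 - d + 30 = (d + 2)*(d^2 - 8*d + 15) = (d - 3)*(d + 2)*(d - 5)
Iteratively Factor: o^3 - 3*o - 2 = (o + 1)*(o^2 - o - 2) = (o + 1)^2*(o - 2)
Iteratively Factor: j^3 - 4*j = (j - 2)*(j^2 + 2*j) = (j - 2)*(j + 2)*(j)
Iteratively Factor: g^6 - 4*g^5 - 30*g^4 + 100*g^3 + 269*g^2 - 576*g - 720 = (g - 3)*(g^5 - g^4 - 33*g^3 + g^2 + 272*g + 240) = (g - 3)*(g + 3)*(g^4 - 4*g^3 - 21*g^2 + 64*g + 80) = (g - 5)*(g - 3)*(g + 3)*(g^3 + g^2 - 16*g - 16) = (g - 5)*(g - 3)*(g + 1)*(g + 3)*(g^2 - 16) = (g - 5)*(g - 4)*(g - 3)*(g + 1)*(g + 3)*(g + 4)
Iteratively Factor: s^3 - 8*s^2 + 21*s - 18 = (s - 3)*(s^2 - 5*s + 6) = (s - 3)*(s - 2)*(s - 3)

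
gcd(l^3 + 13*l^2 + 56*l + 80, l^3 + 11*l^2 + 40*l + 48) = l^2 + 8*l + 16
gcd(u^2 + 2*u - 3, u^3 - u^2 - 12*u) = u + 3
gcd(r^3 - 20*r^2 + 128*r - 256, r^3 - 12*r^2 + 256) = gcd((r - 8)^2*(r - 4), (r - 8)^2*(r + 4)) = r^2 - 16*r + 64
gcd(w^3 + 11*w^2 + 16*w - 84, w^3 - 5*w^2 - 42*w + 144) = w + 6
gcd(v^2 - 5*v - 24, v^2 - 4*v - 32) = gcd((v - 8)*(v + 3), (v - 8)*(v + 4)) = v - 8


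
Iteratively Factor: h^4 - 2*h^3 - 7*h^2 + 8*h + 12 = (h + 2)*(h^3 - 4*h^2 + h + 6) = (h + 1)*(h + 2)*(h^2 - 5*h + 6) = (h - 3)*(h + 1)*(h + 2)*(h - 2)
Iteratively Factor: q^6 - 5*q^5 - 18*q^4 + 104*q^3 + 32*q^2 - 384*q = (q - 4)*(q^5 - q^4 - 22*q^3 + 16*q^2 + 96*q) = q*(q - 4)*(q^4 - q^3 - 22*q^2 + 16*q + 96) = q*(q - 4)*(q + 2)*(q^3 - 3*q^2 - 16*q + 48) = q*(q - 4)*(q - 3)*(q + 2)*(q^2 - 16) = q*(q - 4)*(q - 3)*(q + 2)*(q + 4)*(q - 4)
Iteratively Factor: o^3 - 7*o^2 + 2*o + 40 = (o + 2)*(o^2 - 9*o + 20) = (o - 4)*(o + 2)*(o - 5)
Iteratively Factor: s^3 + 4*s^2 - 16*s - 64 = (s + 4)*(s^2 - 16) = (s + 4)^2*(s - 4)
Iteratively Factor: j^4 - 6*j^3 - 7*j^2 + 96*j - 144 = (j - 3)*(j^3 - 3*j^2 - 16*j + 48) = (j - 4)*(j - 3)*(j^2 + j - 12) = (j - 4)*(j - 3)*(j + 4)*(j - 3)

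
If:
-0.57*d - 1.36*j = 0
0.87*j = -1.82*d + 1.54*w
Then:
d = 1.05815187187389*w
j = -0.443490122770677*w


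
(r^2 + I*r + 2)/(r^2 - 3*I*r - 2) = (r + 2*I)/(r - 2*I)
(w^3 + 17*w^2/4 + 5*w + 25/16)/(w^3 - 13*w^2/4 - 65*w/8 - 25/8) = (w + 5/2)/(w - 5)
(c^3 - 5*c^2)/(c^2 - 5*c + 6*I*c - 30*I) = c^2/(c + 6*I)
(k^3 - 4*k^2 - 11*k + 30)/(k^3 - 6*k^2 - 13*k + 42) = (k - 5)/(k - 7)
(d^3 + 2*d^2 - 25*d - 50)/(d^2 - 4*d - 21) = (-d^3 - 2*d^2 + 25*d + 50)/(-d^2 + 4*d + 21)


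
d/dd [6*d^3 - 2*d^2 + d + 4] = 18*d^2 - 4*d + 1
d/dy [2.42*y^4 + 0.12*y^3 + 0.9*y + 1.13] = 9.68*y^3 + 0.36*y^2 + 0.9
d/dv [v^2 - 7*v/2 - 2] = 2*v - 7/2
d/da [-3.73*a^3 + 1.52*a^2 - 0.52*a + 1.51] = -11.19*a^2 + 3.04*a - 0.52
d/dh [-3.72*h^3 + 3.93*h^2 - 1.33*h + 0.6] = -11.16*h^2 + 7.86*h - 1.33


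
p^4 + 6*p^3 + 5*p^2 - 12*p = p*(p - 1)*(p + 3)*(p + 4)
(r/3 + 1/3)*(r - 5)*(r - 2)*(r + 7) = r^4/3 + r^3/3 - 13*r^2 + 31*r/3 + 70/3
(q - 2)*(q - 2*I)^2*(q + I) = q^4 - 2*q^3 - 3*I*q^3 + 6*I*q^2 - 4*I*q + 8*I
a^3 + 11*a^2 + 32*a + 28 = (a + 2)^2*(a + 7)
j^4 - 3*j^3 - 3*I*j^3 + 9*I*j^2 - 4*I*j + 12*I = (j - 3)*(j - 2*I)^2*(j + I)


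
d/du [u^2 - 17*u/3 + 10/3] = 2*u - 17/3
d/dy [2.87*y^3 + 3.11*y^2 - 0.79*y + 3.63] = 8.61*y^2 + 6.22*y - 0.79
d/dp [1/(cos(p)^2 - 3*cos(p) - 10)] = (2*cos(p) - 3)*sin(p)/(sin(p)^2 + 3*cos(p) + 9)^2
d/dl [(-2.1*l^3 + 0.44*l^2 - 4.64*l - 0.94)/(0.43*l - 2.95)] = (-1.806*l^3 + 18.7742*l^2 - 2.596*l + 14.0922)/(0.1849*l^2 - 2.537*l + 8.7025)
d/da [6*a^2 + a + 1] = 12*a + 1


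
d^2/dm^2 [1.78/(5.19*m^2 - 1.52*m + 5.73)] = (-95.892516*m^2 + 28.084128*m + 1.78*(10.38*m - 1.52)*(20.76*m - 3.04) - 105.869772)/(5.19*m^2 - 1.52*m + 5.73)^3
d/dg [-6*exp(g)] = -6*exp(g)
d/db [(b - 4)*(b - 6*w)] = 2*b - 6*w - 4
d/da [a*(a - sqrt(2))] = 2*a - sqrt(2)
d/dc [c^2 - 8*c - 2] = 2*c - 8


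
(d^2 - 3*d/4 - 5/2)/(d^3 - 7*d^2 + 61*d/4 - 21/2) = (4*d + 5)/(4*d^2 - 20*d + 21)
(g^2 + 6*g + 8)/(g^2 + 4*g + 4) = (g + 4)/(g + 2)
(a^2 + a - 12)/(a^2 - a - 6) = (a + 4)/(a + 2)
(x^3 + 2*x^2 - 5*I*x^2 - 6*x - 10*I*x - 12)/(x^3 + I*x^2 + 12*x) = (x^2 + 2*x*(1 - I) - 4*I)/(x*(x + 4*I))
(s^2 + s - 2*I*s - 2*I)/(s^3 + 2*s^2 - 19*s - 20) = (s - 2*I)/(s^2 + s - 20)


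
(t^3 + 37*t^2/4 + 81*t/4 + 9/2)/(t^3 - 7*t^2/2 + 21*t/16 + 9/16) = 4*(t^2 + 9*t + 18)/(4*t^2 - 15*t + 9)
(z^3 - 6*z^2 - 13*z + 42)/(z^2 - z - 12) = (z^2 - 9*z + 14)/(z - 4)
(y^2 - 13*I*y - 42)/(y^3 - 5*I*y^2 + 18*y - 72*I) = (y - 7*I)/(y^2 + I*y + 12)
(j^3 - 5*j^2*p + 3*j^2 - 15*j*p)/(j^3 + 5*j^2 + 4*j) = (j^2 - 5*j*p + 3*j - 15*p)/(j^2 + 5*j + 4)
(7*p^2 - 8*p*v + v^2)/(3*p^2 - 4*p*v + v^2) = (7*p - v)/(3*p - v)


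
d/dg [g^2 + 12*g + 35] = 2*g + 12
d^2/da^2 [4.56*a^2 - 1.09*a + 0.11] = 9.12000000000000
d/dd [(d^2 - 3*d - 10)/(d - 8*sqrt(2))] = (-d^2 + 3*d + (d - 8*sqrt(2))*(2*d - 3) + 10)/(d - 8*sqrt(2))^2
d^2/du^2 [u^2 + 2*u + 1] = 2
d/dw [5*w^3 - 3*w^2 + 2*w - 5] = 15*w^2 - 6*w + 2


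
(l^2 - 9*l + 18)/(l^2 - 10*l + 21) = (l - 6)/(l - 7)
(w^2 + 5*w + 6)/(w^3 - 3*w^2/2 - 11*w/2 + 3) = 2*(w + 3)/(2*w^2 - 7*w + 3)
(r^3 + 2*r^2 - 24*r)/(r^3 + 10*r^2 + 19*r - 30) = r*(r - 4)/(r^2 + 4*r - 5)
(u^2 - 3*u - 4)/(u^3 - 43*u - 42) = (u - 4)/(u^2 - u - 42)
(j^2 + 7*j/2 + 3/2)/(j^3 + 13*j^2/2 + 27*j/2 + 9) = (2*j + 1)/(2*j^2 + 7*j + 6)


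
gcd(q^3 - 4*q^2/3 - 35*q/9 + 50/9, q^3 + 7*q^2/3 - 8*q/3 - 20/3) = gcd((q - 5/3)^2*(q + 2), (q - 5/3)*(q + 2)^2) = q^2 + q/3 - 10/3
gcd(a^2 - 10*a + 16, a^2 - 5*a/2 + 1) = a - 2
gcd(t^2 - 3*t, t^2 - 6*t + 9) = t - 3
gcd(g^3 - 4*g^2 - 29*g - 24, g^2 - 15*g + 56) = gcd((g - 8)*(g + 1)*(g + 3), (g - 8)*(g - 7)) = g - 8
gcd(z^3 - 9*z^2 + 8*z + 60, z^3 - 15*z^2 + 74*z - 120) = z^2 - 11*z + 30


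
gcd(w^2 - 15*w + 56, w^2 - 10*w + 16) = w - 8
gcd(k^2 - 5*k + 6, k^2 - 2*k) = k - 2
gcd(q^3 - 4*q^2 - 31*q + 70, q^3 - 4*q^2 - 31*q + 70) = q^3 - 4*q^2 - 31*q + 70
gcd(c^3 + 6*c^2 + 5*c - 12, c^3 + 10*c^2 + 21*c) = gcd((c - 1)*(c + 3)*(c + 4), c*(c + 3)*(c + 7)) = c + 3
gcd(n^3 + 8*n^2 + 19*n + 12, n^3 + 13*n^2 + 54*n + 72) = n^2 + 7*n + 12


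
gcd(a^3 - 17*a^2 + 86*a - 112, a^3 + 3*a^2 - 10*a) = a - 2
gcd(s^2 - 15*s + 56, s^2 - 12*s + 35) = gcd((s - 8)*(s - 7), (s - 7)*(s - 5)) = s - 7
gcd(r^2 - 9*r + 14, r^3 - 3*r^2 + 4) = r - 2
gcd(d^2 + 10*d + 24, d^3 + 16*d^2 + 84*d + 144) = d^2 + 10*d + 24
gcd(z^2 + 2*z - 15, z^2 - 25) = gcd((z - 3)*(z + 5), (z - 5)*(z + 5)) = z + 5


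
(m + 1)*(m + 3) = m^2 + 4*m + 3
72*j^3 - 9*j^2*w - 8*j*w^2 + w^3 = (-8*j + w)*(-3*j + w)*(3*j + w)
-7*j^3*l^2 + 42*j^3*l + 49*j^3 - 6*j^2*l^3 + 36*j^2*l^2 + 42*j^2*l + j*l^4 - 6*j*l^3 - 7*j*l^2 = (-7*j + l)*(j + l)*(l - 7)*(j*l + j)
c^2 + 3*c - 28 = (c - 4)*(c + 7)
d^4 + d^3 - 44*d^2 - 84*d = d*(d - 7)*(d + 2)*(d + 6)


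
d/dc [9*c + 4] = 9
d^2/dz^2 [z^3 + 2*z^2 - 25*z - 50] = 6*z + 4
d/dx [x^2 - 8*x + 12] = 2*x - 8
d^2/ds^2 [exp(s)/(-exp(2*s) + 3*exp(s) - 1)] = (-2*(2*exp(s) - 3)^2*exp(2*s) + (8*exp(s) - 9)*(exp(2*s) - 3*exp(s) + 1)*exp(s) - (exp(2*s) - 3*exp(s) + 1)^2)*exp(s)/(exp(2*s) - 3*exp(s) + 1)^3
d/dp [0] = 0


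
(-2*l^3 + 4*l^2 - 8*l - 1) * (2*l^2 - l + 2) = -4*l^5 + 10*l^4 - 24*l^3 + 14*l^2 - 15*l - 2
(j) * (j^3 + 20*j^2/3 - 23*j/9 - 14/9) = j^4 + 20*j^3/3 - 23*j^2/9 - 14*j/9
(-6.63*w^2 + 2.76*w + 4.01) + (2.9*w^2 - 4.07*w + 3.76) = -3.73*w^2 - 1.31*w + 7.77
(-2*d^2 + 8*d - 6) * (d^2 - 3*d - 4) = -2*d^4 + 14*d^3 - 22*d^2 - 14*d + 24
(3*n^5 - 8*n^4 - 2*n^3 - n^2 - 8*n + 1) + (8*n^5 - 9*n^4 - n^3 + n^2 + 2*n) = 11*n^5 - 17*n^4 - 3*n^3 - 6*n + 1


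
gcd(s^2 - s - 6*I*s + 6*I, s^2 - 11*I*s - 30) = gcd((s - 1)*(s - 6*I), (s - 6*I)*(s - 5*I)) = s - 6*I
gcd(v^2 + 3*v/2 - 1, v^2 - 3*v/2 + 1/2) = v - 1/2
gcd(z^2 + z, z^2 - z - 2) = z + 1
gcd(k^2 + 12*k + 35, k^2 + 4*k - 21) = k + 7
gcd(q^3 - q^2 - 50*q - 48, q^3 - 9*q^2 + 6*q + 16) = q^2 - 7*q - 8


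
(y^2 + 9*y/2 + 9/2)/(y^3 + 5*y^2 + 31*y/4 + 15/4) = 2*(y + 3)/(2*y^2 + 7*y + 5)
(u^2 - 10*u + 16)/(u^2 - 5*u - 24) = (u - 2)/(u + 3)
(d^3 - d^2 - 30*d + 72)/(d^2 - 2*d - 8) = (d^2 + 3*d - 18)/(d + 2)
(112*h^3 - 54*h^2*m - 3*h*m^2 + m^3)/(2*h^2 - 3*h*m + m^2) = (56*h^2 + h*m - m^2)/(h - m)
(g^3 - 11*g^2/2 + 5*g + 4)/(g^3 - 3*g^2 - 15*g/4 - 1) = 2*(g - 2)/(2*g + 1)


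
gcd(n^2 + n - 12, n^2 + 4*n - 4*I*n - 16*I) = n + 4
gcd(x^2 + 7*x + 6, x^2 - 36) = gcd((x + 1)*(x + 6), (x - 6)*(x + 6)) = x + 6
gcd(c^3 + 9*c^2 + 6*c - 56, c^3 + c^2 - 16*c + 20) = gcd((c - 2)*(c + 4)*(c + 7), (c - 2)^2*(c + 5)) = c - 2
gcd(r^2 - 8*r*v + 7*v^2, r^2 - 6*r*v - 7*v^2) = r - 7*v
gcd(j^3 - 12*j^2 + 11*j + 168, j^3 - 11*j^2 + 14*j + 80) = j - 8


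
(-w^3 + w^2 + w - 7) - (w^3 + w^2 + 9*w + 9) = -2*w^3 - 8*w - 16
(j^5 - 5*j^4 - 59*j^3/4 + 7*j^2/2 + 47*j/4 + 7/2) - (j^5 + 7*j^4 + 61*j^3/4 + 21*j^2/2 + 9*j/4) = -12*j^4 - 30*j^3 - 7*j^2 + 19*j/2 + 7/2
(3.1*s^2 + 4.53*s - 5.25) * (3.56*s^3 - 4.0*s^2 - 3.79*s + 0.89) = 11.036*s^5 + 3.7268*s^4 - 48.559*s^3 + 6.5903*s^2 + 23.9292*s - 4.6725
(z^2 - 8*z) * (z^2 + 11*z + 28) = z^4 + 3*z^3 - 60*z^2 - 224*z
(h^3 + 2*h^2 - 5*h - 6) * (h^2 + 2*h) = h^5 + 4*h^4 - h^3 - 16*h^2 - 12*h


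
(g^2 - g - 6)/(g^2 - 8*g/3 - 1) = 3*(g + 2)/(3*g + 1)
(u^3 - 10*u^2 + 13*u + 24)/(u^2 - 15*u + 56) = (u^2 - 2*u - 3)/(u - 7)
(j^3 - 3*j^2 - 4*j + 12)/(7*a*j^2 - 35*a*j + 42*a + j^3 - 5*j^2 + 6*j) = (j + 2)/(7*a + j)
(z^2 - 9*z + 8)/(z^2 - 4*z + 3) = (z - 8)/(z - 3)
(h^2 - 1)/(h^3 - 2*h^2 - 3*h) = (h - 1)/(h*(h - 3))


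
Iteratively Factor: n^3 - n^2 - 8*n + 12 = (n + 3)*(n^2 - 4*n + 4) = (n - 2)*(n + 3)*(n - 2)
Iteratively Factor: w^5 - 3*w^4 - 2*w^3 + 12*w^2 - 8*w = (w - 1)*(w^4 - 2*w^3 - 4*w^2 + 8*w) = (w - 1)*(w + 2)*(w^3 - 4*w^2 + 4*w) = w*(w - 1)*(w + 2)*(w^2 - 4*w + 4) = w*(w - 2)*(w - 1)*(w + 2)*(w - 2)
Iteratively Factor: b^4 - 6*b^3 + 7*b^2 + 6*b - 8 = (b - 1)*(b^3 - 5*b^2 + 2*b + 8) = (b - 4)*(b - 1)*(b^2 - b - 2) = (b - 4)*(b - 2)*(b - 1)*(b + 1)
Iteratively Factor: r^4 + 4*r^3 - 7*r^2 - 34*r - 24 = (r + 4)*(r^3 - 7*r - 6) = (r + 1)*(r + 4)*(r^2 - r - 6) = (r - 3)*(r + 1)*(r + 4)*(r + 2)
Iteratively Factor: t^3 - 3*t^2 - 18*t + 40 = (t - 5)*(t^2 + 2*t - 8) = (t - 5)*(t - 2)*(t + 4)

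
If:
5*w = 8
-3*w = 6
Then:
No Solution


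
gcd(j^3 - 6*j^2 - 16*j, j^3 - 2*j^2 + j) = j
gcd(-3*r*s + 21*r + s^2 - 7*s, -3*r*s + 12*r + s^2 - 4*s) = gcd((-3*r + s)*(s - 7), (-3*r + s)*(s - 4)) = 3*r - s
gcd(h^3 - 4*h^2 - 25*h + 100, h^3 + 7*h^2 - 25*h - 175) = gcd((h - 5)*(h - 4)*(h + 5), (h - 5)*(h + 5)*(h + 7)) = h^2 - 25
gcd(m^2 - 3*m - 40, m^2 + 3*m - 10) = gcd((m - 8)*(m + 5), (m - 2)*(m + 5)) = m + 5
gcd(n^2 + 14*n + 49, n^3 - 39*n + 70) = n + 7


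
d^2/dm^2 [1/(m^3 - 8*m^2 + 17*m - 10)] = 2*((8 - 3*m)*(m^3 - 8*m^2 + 17*m - 10) + (3*m^2 - 16*m + 17)^2)/(m^3 - 8*m^2 + 17*m - 10)^3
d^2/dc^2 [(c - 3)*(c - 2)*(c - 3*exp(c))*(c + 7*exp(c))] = 4*c^3*exp(c) - 84*c^2*exp(2*c) + 4*c^2*exp(c) + 12*c^2 + 252*c*exp(2*c) - 32*c*exp(c) - 30*c - 126*exp(2*c) + 8*exp(c) + 12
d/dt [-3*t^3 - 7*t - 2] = -9*t^2 - 7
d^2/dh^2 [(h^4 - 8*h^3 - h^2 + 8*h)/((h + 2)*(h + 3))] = 2*(h^6 + 15*h^5 + 93*h^4 + 101*h^3 - 486*h^2 - 1008*h - 276)/(h^6 + 15*h^5 + 93*h^4 + 305*h^3 + 558*h^2 + 540*h + 216)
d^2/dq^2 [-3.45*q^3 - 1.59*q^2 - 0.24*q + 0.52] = -20.7*q - 3.18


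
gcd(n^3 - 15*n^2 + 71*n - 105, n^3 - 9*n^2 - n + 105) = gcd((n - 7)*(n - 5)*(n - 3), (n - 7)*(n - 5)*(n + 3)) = n^2 - 12*n + 35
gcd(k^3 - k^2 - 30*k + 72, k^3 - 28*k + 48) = k^2 + 2*k - 24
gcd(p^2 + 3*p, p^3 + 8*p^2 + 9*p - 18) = p + 3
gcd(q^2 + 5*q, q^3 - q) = q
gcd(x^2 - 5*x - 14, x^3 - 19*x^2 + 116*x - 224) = x - 7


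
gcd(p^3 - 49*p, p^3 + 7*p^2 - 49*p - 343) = p^2 - 49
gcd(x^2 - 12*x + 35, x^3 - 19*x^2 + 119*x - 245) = x^2 - 12*x + 35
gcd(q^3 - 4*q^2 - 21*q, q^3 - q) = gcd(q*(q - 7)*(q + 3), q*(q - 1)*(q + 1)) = q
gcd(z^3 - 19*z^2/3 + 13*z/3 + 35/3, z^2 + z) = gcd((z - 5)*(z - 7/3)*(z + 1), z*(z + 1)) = z + 1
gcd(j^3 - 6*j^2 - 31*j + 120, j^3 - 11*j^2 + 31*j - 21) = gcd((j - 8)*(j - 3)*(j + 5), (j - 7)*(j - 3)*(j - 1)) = j - 3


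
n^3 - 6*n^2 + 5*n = n*(n - 5)*(n - 1)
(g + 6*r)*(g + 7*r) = g^2 + 13*g*r + 42*r^2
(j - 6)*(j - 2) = j^2 - 8*j + 12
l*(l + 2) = l^2 + 2*l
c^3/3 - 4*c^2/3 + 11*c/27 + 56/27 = (c/3 + 1/3)*(c - 8/3)*(c - 7/3)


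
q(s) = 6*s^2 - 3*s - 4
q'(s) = 12*s - 3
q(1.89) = 11.76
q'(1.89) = 19.68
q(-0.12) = -3.55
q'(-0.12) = -4.44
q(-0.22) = -3.05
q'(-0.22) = -5.64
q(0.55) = -3.84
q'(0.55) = 3.60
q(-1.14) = 7.22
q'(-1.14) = -16.68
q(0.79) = -2.63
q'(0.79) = 6.48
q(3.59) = 62.56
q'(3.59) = 40.08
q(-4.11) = 109.68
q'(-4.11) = -52.32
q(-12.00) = 896.00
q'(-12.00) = -147.00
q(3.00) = 41.00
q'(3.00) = 33.00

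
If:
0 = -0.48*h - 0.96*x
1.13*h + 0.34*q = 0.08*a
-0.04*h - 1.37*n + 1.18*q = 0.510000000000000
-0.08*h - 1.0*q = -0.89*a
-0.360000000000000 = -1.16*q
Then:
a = 0.34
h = -0.07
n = -0.10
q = 0.31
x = 0.03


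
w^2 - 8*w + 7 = (w - 7)*(w - 1)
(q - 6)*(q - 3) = q^2 - 9*q + 18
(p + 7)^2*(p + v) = p^3 + p^2*v + 14*p^2 + 14*p*v + 49*p + 49*v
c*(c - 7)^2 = c^3 - 14*c^2 + 49*c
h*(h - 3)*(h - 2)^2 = h^4 - 7*h^3 + 16*h^2 - 12*h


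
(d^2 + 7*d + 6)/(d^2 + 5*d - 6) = (d + 1)/(d - 1)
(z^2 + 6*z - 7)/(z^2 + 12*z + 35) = (z - 1)/(z + 5)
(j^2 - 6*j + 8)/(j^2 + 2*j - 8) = (j - 4)/(j + 4)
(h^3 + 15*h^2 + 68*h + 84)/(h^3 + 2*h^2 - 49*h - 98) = (h + 6)/(h - 7)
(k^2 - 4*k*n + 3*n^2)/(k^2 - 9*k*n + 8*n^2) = (k - 3*n)/(k - 8*n)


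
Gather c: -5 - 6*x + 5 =-6*x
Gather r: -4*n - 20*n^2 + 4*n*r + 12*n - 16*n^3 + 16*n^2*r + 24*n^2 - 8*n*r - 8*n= -16*n^3 + 4*n^2 + r*(16*n^2 - 4*n)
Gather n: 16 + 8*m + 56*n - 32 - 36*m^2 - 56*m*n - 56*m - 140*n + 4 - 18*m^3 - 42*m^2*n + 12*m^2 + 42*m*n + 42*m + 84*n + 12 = -18*m^3 - 24*m^2 - 6*m + n*(-42*m^2 - 14*m)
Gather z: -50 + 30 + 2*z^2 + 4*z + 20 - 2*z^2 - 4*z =0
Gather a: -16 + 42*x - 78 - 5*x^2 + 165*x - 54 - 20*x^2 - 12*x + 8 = -25*x^2 + 195*x - 140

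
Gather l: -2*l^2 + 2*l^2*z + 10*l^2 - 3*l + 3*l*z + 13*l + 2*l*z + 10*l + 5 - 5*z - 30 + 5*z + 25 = l^2*(2*z + 8) + l*(5*z + 20)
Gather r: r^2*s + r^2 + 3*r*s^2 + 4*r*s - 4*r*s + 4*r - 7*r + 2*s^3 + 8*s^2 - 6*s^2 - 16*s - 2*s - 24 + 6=r^2*(s + 1) + r*(3*s^2 - 3) + 2*s^3 + 2*s^2 - 18*s - 18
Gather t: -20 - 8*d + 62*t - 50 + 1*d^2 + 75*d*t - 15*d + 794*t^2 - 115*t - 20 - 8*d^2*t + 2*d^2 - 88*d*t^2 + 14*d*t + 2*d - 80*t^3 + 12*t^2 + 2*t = 3*d^2 - 21*d - 80*t^3 + t^2*(806 - 88*d) + t*(-8*d^2 + 89*d - 51) - 90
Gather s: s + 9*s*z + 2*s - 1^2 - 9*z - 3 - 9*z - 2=s*(9*z + 3) - 18*z - 6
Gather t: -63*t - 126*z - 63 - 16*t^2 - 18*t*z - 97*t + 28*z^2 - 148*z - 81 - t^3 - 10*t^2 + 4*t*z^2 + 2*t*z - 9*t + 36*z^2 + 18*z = -t^3 - 26*t^2 + t*(4*z^2 - 16*z - 169) + 64*z^2 - 256*z - 144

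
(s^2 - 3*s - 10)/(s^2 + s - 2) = (s - 5)/(s - 1)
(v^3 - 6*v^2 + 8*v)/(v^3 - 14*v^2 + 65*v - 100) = v*(v - 2)/(v^2 - 10*v + 25)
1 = 1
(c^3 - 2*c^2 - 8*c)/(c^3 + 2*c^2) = (c - 4)/c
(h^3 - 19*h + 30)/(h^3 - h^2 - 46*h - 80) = (h^2 - 5*h + 6)/(h^2 - 6*h - 16)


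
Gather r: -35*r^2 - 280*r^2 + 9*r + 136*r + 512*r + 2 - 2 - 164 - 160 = -315*r^2 + 657*r - 324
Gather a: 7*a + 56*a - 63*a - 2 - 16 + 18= 0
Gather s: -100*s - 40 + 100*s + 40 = 0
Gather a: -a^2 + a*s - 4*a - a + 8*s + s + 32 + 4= -a^2 + a*(s - 5) + 9*s + 36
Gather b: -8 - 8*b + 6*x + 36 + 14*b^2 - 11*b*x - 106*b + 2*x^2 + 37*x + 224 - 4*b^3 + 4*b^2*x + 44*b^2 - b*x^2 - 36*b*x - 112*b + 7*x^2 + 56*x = -4*b^3 + b^2*(4*x + 58) + b*(-x^2 - 47*x - 226) + 9*x^2 + 99*x + 252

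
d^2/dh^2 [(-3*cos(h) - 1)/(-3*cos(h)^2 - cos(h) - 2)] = 2*(-243*(1 - cos(2*h))^2*cos(h) - 27*(1 - cos(2*h))^2 + 113*cos(h) + 58*cos(2*h) - 63*cos(3*h) + 54*cos(5*h) + 78)/(2*cos(h) + 3*cos(2*h) + 7)^3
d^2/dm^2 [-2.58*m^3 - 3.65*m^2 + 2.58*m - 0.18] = -15.48*m - 7.3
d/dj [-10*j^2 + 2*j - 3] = 2 - 20*j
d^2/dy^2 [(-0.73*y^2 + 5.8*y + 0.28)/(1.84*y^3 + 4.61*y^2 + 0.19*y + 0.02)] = (-4.942976*y^6 + 117.81888*y^5 + 308.094384*y^4 + 282.125062*y^3 + 34.133412*y^2 - 1.798872*y - 0.07608)/(6.229504*y^9 + 46.822848*y^8 + 119.241384*y^7 + 107.845253*y^6 + 13.330857*y^5 + 1.816341*y^4 + 0.114175*y^3 + 0.007698*y^2 + 0.000228*y + 8.0e-6)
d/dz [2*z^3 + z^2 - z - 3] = 6*z^2 + 2*z - 1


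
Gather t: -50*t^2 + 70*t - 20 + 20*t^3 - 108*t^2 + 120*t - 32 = 20*t^3 - 158*t^2 + 190*t - 52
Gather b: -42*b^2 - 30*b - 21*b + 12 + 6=-42*b^2 - 51*b + 18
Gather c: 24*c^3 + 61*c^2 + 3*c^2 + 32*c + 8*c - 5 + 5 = 24*c^3 + 64*c^2 + 40*c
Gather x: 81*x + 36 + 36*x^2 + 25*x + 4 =36*x^2 + 106*x + 40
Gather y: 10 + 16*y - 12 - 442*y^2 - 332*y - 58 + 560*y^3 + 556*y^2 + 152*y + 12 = 560*y^3 + 114*y^2 - 164*y - 48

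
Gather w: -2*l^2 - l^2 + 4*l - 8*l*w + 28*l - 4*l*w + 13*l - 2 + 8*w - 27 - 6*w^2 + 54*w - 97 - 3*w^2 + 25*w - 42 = -3*l^2 + 45*l - 9*w^2 + w*(87 - 12*l) - 168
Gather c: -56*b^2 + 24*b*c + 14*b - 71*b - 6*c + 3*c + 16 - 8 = -56*b^2 - 57*b + c*(24*b - 3) + 8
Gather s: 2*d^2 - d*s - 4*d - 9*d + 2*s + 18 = 2*d^2 - 13*d + s*(2 - d) + 18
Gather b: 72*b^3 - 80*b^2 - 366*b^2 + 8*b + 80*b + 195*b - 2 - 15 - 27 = 72*b^3 - 446*b^2 + 283*b - 44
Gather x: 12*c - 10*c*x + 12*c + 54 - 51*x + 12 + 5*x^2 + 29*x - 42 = 24*c + 5*x^2 + x*(-10*c - 22) + 24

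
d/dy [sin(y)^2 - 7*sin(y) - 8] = (2*sin(y) - 7)*cos(y)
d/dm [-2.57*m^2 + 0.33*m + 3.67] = 0.33 - 5.14*m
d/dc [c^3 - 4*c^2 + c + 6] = 3*c^2 - 8*c + 1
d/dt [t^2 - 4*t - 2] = 2*t - 4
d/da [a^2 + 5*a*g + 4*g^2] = 2*a + 5*g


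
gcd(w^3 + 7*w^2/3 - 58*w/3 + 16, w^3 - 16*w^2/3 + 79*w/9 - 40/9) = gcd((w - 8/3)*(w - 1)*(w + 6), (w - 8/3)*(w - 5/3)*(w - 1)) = w^2 - 11*w/3 + 8/3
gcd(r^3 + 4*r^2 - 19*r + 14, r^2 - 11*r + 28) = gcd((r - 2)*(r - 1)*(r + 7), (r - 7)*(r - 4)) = 1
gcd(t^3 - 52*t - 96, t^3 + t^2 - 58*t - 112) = t^2 - 6*t - 16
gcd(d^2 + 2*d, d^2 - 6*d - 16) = d + 2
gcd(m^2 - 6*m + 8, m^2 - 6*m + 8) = m^2 - 6*m + 8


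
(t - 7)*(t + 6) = t^2 - t - 42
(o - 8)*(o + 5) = o^2 - 3*o - 40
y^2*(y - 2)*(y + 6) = y^4 + 4*y^3 - 12*y^2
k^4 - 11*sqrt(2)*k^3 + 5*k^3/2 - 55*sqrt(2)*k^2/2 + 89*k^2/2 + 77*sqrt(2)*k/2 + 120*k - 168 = (k - 1)*(k + 7/2)*(k - 8*sqrt(2))*(k - 3*sqrt(2))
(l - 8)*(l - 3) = l^2 - 11*l + 24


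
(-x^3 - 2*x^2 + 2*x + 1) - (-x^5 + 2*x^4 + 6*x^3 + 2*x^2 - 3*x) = x^5 - 2*x^4 - 7*x^3 - 4*x^2 + 5*x + 1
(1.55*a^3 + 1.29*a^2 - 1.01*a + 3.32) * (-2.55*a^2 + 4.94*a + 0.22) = -3.9525*a^5 + 4.3675*a^4 + 9.2891*a^3 - 13.1716*a^2 + 16.1786*a + 0.7304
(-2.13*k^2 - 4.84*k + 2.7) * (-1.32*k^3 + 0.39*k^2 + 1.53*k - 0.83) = 2.8116*k^5 + 5.5581*k^4 - 8.7105*k^3 - 4.5843*k^2 + 8.1482*k - 2.241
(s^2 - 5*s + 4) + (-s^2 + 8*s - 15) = 3*s - 11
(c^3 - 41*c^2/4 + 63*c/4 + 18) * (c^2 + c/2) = c^5 - 39*c^4/4 + 85*c^3/8 + 207*c^2/8 + 9*c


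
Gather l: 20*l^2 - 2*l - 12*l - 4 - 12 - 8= 20*l^2 - 14*l - 24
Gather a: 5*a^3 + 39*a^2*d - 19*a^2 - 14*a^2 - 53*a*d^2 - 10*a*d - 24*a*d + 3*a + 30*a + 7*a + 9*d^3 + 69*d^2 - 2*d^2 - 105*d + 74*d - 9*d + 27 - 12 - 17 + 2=5*a^3 + a^2*(39*d - 33) + a*(-53*d^2 - 34*d + 40) + 9*d^3 + 67*d^2 - 40*d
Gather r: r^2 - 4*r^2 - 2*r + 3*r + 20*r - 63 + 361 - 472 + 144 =-3*r^2 + 21*r - 30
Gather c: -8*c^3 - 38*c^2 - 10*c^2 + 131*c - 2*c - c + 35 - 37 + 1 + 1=-8*c^3 - 48*c^2 + 128*c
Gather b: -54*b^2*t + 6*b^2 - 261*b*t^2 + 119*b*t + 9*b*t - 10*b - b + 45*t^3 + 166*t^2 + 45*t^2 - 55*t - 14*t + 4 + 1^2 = b^2*(6 - 54*t) + b*(-261*t^2 + 128*t - 11) + 45*t^3 + 211*t^2 - 69*t + 5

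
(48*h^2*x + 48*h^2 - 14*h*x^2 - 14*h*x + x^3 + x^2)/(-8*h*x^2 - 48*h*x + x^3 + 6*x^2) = (-6*h*x - 6*h + x^2 + x)/(x*(x + 6))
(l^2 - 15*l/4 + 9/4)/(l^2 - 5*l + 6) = (l - 3/4)/(l - 2)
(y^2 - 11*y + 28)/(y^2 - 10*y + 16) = (y^2 - 11*y + 28)/(y^2 - 10*y + 16)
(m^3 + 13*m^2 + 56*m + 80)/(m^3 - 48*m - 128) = (m + 5)/(m - 8)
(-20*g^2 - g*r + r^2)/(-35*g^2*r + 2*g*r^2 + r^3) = (4*g + r)/(r*(7*g + r))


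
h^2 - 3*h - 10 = (h - 5)*(h + 2)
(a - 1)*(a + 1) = a^2 - 1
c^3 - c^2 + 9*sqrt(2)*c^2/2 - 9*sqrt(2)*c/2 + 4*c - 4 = (c - 1)*(c + sqrt(2)/2)*(c + 4*sqrt(2))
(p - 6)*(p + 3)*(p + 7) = p^3 + 4*p^2 - 39*p - 126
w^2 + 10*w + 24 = (w + 4)*(w + 6)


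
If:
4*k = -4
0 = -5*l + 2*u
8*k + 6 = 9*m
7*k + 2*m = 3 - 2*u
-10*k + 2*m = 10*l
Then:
No Solution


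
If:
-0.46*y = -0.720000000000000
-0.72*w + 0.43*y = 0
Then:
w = 0.93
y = 1.57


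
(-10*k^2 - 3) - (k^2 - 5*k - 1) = -11*k^2 + 5*k - 2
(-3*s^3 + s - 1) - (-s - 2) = -3*s^3 + 2*s + 1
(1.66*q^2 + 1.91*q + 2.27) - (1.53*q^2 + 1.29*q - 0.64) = 0.13*q^2 + 0.62*q + 2.91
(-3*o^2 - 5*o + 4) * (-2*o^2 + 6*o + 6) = 6*o^4 - 8*o^3 - 56*o^2 - 6*o + 24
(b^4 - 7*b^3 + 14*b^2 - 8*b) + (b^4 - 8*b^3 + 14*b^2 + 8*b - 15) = 2*b^4 - 15*b^3 + 28*b^2 - 15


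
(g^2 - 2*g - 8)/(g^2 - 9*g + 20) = (g + 2)/(g - 5)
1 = 1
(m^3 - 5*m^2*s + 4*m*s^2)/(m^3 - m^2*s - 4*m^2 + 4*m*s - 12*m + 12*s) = m*(m - 4*s)/(m^2 - 4*m - 12)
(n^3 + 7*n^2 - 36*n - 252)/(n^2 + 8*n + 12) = (n^2 + n - 42)/(n + 2)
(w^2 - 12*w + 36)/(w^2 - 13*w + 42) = (w - 6)/(w - 7)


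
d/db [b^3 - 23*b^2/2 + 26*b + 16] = 3*b^2 - 23*b + 26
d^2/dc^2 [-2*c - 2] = 0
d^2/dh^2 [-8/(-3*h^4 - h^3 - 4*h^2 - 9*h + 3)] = 16*(-(18*h^2 + 3*h + 4)*(3*h^4 + h^3 + 4*h^2 + 9*h - 3) + (12*h^3 + 3*h^2 + 8*h + 9)^2)/(3*h^4 + h^3 + 4*h^2 + 9*h - 3)^3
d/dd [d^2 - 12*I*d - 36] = 2*d - 12*I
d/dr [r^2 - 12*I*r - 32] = 2*r - 12*I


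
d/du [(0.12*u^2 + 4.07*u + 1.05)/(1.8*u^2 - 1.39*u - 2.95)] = (-7.4928*u^2 - 4.488*u - 10.547)/(3.24*u^4 - 5.004*u^3 - 8.6879*u^2 + 8.201*u + 8.7025)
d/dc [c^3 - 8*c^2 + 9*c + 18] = 3*c^2 - 16*c + 9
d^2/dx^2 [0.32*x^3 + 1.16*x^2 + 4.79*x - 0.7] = 1.92*x + 2.32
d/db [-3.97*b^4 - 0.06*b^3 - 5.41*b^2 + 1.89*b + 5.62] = -15.88*b^3 - 0.18*b^2 - 10.82*b + 1.89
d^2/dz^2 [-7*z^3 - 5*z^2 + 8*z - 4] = -42*z - 10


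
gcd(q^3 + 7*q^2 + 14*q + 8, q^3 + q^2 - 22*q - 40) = q^2 + 6*q + 8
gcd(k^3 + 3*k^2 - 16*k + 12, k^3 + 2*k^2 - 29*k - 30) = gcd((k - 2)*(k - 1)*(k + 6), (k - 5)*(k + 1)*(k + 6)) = k + 6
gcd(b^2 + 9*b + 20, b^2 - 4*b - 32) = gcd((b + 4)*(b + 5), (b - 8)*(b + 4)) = b + 4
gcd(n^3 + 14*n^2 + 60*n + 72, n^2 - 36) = n + 6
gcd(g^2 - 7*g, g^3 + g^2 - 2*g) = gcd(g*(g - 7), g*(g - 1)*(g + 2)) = g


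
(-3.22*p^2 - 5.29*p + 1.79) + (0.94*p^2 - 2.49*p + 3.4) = -2.28*p^2 - 7.78*p + 5.19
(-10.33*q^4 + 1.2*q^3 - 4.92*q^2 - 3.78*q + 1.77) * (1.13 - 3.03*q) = 31.2999*q^5 - 15.3089*q^4 + 16.2636*q^3 + 5.8938*q^2 - 9.6345*q + 2.0001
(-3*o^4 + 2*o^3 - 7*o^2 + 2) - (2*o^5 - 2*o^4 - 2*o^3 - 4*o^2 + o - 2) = -2*o^5 - o^4 + 4*o^3 - 3*o^2 - o + 4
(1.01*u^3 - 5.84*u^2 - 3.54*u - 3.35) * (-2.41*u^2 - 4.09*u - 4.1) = -2.4341*u^5 + 9.9435*u^4 + 28.276*u^3 + 46.4961*u^2 + 28.2155*u + 13.735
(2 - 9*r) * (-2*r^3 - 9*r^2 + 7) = 18*r^4 + 77*r^3 - 18*r^2 - 63*r + 14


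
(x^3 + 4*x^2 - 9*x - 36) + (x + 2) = x^3 + 4*x^2 - 8*x - 34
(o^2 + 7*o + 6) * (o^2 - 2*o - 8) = o^4 + 5*o^3 - 16*o^2 - 68*o - 48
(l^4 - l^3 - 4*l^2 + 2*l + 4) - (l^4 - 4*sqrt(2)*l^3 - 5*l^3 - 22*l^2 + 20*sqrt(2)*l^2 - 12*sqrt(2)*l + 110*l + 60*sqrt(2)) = 4*l^3 + 4*sqrt(2)*l^3 - 20*sqrt(2)*l^2 + 18*l^2 - 108*l + 12*sqrt(2)*l - 60*sqrt(2) + 4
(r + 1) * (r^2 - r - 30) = r^3 - 31*r - 30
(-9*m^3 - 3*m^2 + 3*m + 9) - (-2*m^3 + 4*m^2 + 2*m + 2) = -7*m^3 - 7*m^2 + m + 7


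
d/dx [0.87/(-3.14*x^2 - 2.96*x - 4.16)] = (5.4636*x + 2.5752)/(3.14*x^2 + 2.96*x + 4.16)^2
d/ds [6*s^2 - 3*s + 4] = 12*s - 3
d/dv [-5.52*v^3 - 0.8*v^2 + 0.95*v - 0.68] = -16.56*v^2 - 1.6*v + 0.95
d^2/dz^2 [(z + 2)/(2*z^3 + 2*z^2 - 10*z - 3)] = 4*(2*(z + 2)*(3*z^2 + 2*z - 5)^2 + (-3*z^2 - 2*z - (z + 2)*(3*z + 1) + 5)*(2*z^3 + 2*z^2 - 10*z - 3))/(2*z^3 + 2*z^2 - 10*z - 3)^3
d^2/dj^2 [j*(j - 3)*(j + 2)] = 6*j - 2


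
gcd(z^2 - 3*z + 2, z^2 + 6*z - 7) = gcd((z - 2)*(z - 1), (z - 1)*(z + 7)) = z - 1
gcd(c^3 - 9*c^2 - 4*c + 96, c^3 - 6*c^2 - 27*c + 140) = c - 4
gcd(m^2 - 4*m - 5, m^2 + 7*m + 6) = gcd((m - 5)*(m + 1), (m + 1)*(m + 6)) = m + 1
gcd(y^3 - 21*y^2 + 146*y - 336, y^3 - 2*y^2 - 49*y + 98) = y - 7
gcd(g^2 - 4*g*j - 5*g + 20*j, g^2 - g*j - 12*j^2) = g - 4*j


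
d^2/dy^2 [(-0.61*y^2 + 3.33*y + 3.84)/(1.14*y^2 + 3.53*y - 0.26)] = (13.56486*y^3 + 28.85796*y^2 + 98.63964*y + 104.00614)/(1.481544*y^6 + 13.762764*y^5 + 41.60259*y^4 + 37.709225*y^3 - 9.48831*y^2 + 0.715884*y - 0.017576)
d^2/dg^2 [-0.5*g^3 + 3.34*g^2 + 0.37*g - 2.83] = 6.68 - 3.0*g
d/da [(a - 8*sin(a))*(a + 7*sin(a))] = -a*cos(a) + 2*a - sin(a) - 56*sin(2*a)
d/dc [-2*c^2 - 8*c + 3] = -4*c - 8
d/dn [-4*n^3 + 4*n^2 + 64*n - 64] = -12*n^2 + 8*n + 64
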